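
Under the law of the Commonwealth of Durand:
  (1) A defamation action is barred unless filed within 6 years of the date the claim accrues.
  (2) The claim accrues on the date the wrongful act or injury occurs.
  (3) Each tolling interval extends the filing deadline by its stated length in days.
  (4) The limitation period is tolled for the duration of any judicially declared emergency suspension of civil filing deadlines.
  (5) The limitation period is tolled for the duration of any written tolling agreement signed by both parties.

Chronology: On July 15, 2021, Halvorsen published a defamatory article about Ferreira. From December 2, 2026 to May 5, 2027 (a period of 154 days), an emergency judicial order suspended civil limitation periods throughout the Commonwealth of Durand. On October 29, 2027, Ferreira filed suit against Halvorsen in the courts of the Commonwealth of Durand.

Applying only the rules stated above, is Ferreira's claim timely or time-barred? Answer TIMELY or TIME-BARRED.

The claim accrued on July 15, 2021, the date of the act.
The untolled deadline — 6 years after July 15, 2021 — is July 15, 2027.
The period was tolled for 154 days by the emergency suspension of filing deadlines (December 2, 2026 to May 5, 2027), pushing the deadline to December 16, 2027.
Ferreira filed on October 29, 2027, before the December 16, 2027 deadline, so the action is timely.

TIMELY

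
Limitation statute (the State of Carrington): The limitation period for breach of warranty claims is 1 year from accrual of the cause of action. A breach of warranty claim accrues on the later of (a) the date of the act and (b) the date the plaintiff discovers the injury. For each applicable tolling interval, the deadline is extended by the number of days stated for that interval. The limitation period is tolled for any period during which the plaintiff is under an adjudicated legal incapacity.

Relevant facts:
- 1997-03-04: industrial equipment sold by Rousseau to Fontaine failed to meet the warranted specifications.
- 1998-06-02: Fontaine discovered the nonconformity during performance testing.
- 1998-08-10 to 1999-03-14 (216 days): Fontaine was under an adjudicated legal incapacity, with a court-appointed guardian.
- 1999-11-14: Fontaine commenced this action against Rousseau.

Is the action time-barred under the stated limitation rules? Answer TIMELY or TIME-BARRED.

TIMELY

Because discovery on 1998-06-02 post-dates the 1997-03-04 act, accrual under the later-of rule falls on 1998-06-02.
1 year from 1998-06-02 is 1999-06-02.
Because the plaintiff's legal incapacity ran from 1998-08-10 to 1999-03-14, the deadline is extended by 216 days to 2000-01-04.
The 1999-11-14 filing precedes the 2000-01-04 deadline; the claim is timely.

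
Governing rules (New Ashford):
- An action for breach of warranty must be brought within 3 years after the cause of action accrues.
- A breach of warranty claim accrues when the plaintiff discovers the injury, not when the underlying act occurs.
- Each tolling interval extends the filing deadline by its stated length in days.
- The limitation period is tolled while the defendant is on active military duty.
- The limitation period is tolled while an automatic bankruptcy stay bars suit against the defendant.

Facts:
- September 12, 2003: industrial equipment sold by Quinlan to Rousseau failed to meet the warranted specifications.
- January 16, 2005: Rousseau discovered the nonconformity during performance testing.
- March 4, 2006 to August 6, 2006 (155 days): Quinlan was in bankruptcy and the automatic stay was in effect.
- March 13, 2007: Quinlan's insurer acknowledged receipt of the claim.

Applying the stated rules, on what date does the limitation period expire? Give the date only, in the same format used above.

Accrual is tied to discovery, so the period began on January 16, 2005 rather than on September 12, 2003 when the act occurred.
The untolled deadline — 3 years after January 16, 2005 — is January 16, 2008.
The automatic bankruptcy stay from March 4, 2006 to August 6, 2006 tolled the period for 155 days, extending the deadline to June 19, 2008.
Nothing else in the chronology tolls or restarts the period.

June 19, 2008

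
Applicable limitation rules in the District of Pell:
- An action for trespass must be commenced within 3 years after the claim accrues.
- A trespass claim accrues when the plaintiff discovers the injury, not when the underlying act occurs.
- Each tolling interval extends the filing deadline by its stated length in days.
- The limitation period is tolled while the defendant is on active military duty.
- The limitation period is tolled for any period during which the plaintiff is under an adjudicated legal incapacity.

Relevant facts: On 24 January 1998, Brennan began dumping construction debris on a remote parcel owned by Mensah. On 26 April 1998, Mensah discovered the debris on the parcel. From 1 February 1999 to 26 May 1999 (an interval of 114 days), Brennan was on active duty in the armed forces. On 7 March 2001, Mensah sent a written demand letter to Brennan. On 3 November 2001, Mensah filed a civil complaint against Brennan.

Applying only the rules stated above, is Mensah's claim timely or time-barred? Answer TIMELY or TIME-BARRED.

TIME-BARRED

Accrual is tied to discovery, so the period began on 26 April 1998 rather than on 24 January 1998 when the act occurred.
3 years from 26 April 1998 is 26 April 2001.
The period was tolled for 114 days by the defendant's active military service (1 February 1999 to 26 May 1999), pushing the deadline to 18 August 2001.
The other events in the timeline have no effect on the limitation period under the stated rules.
The 3 November 2001 filing falls after the 18 August 2001 deadline; the claim is time-barred.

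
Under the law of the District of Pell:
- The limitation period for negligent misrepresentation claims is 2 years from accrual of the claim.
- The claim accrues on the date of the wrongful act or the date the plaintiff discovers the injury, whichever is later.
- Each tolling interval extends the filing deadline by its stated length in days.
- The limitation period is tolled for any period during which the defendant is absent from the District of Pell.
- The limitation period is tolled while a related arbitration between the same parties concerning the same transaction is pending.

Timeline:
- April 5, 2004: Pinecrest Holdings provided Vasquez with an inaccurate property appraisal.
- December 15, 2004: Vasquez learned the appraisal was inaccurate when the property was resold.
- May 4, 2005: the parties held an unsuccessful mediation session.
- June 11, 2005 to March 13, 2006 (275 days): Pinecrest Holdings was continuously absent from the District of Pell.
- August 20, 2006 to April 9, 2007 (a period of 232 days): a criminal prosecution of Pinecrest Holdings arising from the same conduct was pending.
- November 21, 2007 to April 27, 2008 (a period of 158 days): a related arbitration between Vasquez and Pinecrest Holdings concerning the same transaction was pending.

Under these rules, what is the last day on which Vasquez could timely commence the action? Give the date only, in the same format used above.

Because discovery on December 15, 2004 post-dates the April 5, 2004 act, accrual under the later-of rule falls on December 15, 2004.
The untolled deadline — 2 years after December 15, 2004 — is December 15, 2006.
The defendant's absence from the jurisdiction from June 11, 2005 to March 13, 2006 tolled the period for 275 days, extending the deadline to September 16, 2007.
By the time the pending related arbitration began on November 21, 2007, the limitation period had already expired on September 16, 2007; that interval cannot revive it.
Although a criminal prosecution ran from August 20, 2006 to April 9, 2007, the stated rules do not make that a tolling event, so it is disregarded.
Nothing else in the chronology tolls or restarts the period.

September 16, 2007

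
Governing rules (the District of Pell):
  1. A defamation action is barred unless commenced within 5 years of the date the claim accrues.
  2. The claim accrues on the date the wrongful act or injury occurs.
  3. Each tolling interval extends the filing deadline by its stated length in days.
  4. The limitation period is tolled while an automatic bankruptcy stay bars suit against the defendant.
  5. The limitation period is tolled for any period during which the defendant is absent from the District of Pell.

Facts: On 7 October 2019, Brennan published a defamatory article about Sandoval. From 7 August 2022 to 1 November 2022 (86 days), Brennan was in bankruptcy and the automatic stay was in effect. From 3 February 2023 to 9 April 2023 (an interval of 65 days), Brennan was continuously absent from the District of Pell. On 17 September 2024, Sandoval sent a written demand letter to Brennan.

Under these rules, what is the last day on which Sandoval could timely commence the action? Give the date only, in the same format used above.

The limitation period began to run on 7 October 2019.
The untolled deadline — 5 years after 7 October 2019 — is 7 October 2024.
The automatic bankruptcy stay from 7 August 2022 to 1 November 2022 tolled the period for 86 days, extending the deadline to 1 January 2025.
The defendant's absence from the jurisdiction from 3 February 2023 to 9 April 2023 tolled the period for 65 days, extending the deadline to 7 March 2025.
Nothing else in the chronology tolls or restarts the period.

7 March 2025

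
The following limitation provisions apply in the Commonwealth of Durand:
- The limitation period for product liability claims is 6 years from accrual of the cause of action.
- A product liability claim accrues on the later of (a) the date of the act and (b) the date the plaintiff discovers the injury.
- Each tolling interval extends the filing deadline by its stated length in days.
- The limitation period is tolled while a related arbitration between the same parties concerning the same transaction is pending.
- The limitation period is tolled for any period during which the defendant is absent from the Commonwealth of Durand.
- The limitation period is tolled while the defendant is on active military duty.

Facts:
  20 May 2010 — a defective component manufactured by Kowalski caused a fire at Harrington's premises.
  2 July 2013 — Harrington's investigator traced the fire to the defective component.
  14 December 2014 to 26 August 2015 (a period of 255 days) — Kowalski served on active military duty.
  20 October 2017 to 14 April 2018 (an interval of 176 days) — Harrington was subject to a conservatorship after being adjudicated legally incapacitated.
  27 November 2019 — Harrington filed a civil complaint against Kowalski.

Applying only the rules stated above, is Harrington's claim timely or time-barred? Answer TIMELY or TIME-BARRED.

TIMELY

Because discovery on 2 July 2013 post-dates the 20 May 2010 act, accrual under the later-of rule falls on 2 July 2013.
The untolled deadline — 6 years after 2 July 2013 — is 2 July 2019.
Because the defendant's active military service ran from 14 December 2014 to 26 August 2015, the deadline is extended by 255 days to 13 March 2020.
Although the plaintiff's incapacity ran from 20 October 2017 to 14 April 2018, the stated rules do not make that a tolling event, so it is disregarded.
Harrington filed on 27 November 2019, before the 13 March 2020 deadline, so the action is timely.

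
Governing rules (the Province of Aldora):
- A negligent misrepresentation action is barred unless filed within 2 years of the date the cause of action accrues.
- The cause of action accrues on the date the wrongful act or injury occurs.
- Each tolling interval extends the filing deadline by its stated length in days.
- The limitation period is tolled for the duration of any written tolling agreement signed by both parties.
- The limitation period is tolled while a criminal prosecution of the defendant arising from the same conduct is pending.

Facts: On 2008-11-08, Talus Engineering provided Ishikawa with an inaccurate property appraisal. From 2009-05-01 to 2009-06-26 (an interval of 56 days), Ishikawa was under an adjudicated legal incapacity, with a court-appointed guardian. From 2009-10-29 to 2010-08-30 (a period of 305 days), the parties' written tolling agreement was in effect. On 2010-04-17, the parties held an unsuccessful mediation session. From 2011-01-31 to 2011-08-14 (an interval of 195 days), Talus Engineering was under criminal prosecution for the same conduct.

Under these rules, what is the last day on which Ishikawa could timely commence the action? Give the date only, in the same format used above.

2012-03-22

The limitation period began to run on 2008-11-08.
2 years from 2008-11-08 is 2010-11-08.
The period was tolled for 305 days by the written tolling agreement (2009-10-29 to 2010-08-30), pushing the deadline to 2011-09-09.
Because the pending criminal prosecution ran from 2011-01-31 to 2011-08-14, the deadline is extended by 195 days to 2012-03-22.
No stated provision tolls the period for the plaintiff's incapacity, so the interval from 2009-05-01 to 2009-06-26 has no effect on the deadline.
None of the other events listed affects the running of the period under the stated rules.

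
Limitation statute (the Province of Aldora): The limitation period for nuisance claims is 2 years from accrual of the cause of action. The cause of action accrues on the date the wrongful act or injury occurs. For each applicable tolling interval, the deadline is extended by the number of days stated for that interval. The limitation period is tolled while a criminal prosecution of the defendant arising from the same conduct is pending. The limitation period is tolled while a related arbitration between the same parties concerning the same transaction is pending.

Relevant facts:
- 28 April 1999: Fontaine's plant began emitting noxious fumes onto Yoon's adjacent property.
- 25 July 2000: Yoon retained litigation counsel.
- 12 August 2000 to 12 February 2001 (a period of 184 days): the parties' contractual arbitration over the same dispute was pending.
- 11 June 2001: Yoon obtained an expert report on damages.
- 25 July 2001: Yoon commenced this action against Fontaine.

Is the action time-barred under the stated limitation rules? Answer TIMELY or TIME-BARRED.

TIMELY

The limitation period began to run on 28 April 1999.
Adding the 2 years base period to 28 April 1999 gives a deadline of 28 April 2001, before any tolling.
The period was tolled for 184 days by the pending related arbitration (12 August 2000 to 12 February 2001), pushing the deadline to 29 October 2001.
None of the other events listed affects the running of the period under the stated rules.
The 25 July 2001 filing precedes the 29 October 2001 deadline; the claim is timely.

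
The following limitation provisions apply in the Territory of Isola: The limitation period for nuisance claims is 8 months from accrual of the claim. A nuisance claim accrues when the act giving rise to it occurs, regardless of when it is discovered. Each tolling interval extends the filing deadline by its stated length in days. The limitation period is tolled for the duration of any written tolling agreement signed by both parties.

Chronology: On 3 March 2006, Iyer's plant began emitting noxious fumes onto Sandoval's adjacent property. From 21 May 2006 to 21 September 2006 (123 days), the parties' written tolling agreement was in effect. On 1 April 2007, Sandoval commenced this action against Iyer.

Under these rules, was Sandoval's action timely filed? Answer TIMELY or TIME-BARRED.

TIME-BARRED

The claim accrued on 3 March 2006, the date of the act.
Adding the 8 months base period to 3 March 2006 gives a deadline of 3 November 2006, before any tolling.
The written tolling agreement from 21 May 2006 to 21 September 2006 tolled the period for 123 days, extending the deadline to 6 March 2007.
Sandoval filed on 1 April 2007, after the 6 March 2007 deadline, so the action is time-barred.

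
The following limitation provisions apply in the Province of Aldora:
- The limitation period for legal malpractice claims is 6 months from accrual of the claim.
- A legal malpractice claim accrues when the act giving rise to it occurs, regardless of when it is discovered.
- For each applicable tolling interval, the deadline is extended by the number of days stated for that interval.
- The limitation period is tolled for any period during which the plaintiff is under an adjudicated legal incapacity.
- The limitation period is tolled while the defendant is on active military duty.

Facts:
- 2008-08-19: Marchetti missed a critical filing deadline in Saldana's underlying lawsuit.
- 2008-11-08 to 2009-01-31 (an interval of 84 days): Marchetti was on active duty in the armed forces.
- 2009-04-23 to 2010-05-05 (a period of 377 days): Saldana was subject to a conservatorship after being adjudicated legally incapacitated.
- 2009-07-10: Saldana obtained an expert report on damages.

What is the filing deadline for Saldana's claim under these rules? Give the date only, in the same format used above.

2010-05-26

The claim accrued on 2008-08-19, when the wrongful act occurred.
The untolled deadline — 6 months after 2008-08-19 — is 2009-02-19.
Because the defendant's active military service ran from 2008-11-08 to 2009-01-31, the deadline is extended by 84 days to 2009-05-14.
The period was tolled for 377 days by the plaintiff's legal incapacity (2009-04-23 to 2010-05-05), pushing the deadline to 2010-05-26.
None of the other events listed affects the running of the period under the stated rules.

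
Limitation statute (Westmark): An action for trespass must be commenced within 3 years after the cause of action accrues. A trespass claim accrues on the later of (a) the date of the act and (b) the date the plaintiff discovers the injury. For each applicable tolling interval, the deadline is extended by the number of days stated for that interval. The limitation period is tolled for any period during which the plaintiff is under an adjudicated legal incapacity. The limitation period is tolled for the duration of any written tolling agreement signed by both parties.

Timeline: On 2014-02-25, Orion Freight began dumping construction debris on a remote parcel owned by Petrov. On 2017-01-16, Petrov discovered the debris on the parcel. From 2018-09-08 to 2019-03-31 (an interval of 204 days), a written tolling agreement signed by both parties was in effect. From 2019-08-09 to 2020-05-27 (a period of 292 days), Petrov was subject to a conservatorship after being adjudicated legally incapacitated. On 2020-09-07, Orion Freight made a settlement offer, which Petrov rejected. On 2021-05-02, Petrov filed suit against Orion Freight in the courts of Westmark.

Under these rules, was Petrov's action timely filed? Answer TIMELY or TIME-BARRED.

TIMELY

The claim accrued on 2017-01-16 — the later of the 2014-02-25 act and the 2017-01-16 discovery.
The untolled deadline — 3 years after 2017-01-16 — is 2020-01-16.
The written tolling agreement from 2018-09-08 to 2019-03-31 tolled the period for 204 days, extending the deadline to 2020-08-07.
The period was tolled for 292 days by the plaintiff's legal incapacity (2019-08-09 to 2020-05-27), pushing the deadline to 2021-05-26.
None of the other events listed affects the running of the period under the stated rules.
Filing on 2021-05-02 beat the 2021-05-26 deadline — the action is timely.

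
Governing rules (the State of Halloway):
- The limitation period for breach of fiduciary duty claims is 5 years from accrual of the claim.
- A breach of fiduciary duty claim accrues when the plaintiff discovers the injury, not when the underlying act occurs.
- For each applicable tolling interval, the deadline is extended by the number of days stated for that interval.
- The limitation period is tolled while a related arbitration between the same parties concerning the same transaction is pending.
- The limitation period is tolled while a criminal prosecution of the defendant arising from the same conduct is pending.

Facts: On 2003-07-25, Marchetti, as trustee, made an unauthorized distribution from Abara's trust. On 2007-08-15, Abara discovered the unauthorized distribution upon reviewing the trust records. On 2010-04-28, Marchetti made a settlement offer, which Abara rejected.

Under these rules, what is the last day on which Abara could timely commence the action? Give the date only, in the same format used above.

2012-08-15

Accrual is tied to discovery, so the period began on 2007-08-15 rather than on 2003-07-25 when the act occurred.
Adding the 5 years base period to 2007-08-15 gives a deadline of 2012-08-15, before any tolling.
Nothing else in the chronology tolls or restarts the period.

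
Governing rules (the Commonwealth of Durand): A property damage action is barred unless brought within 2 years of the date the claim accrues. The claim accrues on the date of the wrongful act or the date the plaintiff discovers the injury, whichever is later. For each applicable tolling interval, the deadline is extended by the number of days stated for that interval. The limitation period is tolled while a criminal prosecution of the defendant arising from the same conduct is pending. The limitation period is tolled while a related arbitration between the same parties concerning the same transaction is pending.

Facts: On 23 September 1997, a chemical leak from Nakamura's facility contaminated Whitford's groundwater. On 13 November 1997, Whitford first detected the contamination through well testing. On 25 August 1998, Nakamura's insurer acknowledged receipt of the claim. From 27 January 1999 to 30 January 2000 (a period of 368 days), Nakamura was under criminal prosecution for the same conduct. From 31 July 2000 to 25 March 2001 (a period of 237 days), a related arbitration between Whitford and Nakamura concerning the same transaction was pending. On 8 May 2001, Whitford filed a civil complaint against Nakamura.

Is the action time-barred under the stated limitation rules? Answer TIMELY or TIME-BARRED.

The claim accrued on 13 November 1997 — the later of the 23 September 1997 act and the 13 November 1997 discovery.
Adding the 2 years base period to 13 November 1997 gives a deadline of 13 November 1999, before any tolling.
The pending criminal prosecution from 27 January 1999 to 30 January 2000 tolled the period for 368 days, extending the deadline to 15 November 2000.
The pending related arbitration from 31 July 2000 to 25 March 2001 tolled the period for 237 days, extending the deadline to 10 July 2001.
The other events in the timeline have no effect on the limitation period under the stated rules.
The 8 May 2001 filing precedes the 10 July 2001 deadline; the claim is timely.

TIMELY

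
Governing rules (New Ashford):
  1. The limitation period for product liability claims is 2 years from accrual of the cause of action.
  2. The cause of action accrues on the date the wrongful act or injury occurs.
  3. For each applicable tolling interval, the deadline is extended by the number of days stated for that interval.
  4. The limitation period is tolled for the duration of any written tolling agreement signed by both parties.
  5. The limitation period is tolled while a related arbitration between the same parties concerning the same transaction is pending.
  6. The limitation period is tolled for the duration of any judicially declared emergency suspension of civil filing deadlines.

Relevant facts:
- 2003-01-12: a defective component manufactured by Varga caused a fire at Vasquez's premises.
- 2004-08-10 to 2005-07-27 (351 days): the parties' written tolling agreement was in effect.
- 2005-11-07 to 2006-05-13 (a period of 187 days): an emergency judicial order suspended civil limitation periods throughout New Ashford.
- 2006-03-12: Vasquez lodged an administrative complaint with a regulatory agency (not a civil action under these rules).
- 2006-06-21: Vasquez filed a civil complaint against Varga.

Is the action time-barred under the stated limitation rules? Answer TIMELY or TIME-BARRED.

TIMELY

The claim accrued on 2003-01-12, when the wrongful act occurred.
The untolled deadline — 2 years after 2003-01-12 — is 2005-01-12.
The period was tolled for 351 days by the written tolling agreement (2004-08-10 to 2005-07-27), pushing the deadline to 2005-12-29.
The period was tolled for 187 days by the emergency suspension of filing deadlines (2005-11-07 to 2006-05-13), pushing the deadline to 2006-07-04.
The other events in the timeline have no effect on the limitation period under the stated rules.
Vasquez filed on 2006-06-21, before the 2006-07-04 deadline, so the action is timely.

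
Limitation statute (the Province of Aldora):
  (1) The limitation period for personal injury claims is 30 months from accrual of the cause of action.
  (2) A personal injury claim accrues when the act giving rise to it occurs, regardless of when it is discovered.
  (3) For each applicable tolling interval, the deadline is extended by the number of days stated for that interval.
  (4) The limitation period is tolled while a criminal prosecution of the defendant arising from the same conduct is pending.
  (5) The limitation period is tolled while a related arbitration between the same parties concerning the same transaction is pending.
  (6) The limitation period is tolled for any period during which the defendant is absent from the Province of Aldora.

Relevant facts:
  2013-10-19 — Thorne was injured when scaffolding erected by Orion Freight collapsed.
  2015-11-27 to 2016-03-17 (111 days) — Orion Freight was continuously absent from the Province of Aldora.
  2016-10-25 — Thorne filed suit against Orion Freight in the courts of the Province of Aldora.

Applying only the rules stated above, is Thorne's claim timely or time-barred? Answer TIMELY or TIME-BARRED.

TIME-BARRED

The limitation period began to run on 2013-10-19.
The untolled deadline — 30 months after 2013-10-19 — is 2016-04-19.
Because the defendant's absence from the jurisdiction ran from 2015-11-27 to 2016-03-17, the deadline is extended by 111 days to 2016-08-08.
Thorne filed on 2016-10-25, after the 2016-08-08 deadline, so the action is time-barred.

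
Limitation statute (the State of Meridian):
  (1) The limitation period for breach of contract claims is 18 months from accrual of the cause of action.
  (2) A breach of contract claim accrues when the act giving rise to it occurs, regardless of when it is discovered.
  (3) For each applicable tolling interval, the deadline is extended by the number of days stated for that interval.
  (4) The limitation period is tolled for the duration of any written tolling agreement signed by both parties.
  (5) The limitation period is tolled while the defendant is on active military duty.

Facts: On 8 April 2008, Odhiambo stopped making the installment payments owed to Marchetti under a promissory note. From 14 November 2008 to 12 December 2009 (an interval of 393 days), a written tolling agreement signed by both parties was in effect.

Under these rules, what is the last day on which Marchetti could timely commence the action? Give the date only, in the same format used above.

5 November 2010

The cause of action accrued on 8 April 2008, the date of the act.
Adding the 18 months base period to 8 April 2008 gives a deadline of 8 October 2009, before any tolling.
Because the written tolling agreement ran from 14 November 2008 to 12 December 2009, the deadline is extended by 393 days to 5 November 2010.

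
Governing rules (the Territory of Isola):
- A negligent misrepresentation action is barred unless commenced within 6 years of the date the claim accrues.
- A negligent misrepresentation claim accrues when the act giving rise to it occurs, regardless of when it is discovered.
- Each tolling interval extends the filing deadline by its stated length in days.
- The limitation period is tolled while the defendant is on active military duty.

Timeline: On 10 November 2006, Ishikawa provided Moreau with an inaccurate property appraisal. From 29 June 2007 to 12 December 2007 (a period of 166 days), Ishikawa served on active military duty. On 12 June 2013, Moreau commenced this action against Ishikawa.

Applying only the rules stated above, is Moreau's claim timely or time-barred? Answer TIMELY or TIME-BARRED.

The claim accrued on 10 November 2006, the date of the act.
6 years from 10 November 2006 is 10 November 2012.
The defendant's active military service from 29 June 2007 to 12 December 2007 tolled the period for 166 days, extending the deadline to 25 April 2013.
Moreau filed on 12 June 2013, after the 25 April 2013 deadline, so the action is time-barred.

TIME-BARRED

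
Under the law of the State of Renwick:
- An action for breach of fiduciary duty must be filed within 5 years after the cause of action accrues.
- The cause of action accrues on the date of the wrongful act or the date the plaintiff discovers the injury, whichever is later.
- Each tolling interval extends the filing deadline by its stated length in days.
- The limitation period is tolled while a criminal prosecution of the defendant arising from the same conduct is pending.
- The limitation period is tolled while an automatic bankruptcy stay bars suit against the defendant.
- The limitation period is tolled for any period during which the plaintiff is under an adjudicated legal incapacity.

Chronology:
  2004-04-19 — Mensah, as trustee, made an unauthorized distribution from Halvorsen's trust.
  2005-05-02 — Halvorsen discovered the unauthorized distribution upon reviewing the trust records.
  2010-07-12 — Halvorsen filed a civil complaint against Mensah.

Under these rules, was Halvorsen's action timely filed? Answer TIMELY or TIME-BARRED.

TIME-BARRED

Taking the later of the act (2004-04-19) and discovery (2005-05-02), the claim accrued on 2005-05-02.
The untolled deadline — 5 years after 2005-05-02 — is 2010-05-02.
Halvorsen filed on 2010-07-12, after the 2010-05-02 deadline, so the action is time-barred.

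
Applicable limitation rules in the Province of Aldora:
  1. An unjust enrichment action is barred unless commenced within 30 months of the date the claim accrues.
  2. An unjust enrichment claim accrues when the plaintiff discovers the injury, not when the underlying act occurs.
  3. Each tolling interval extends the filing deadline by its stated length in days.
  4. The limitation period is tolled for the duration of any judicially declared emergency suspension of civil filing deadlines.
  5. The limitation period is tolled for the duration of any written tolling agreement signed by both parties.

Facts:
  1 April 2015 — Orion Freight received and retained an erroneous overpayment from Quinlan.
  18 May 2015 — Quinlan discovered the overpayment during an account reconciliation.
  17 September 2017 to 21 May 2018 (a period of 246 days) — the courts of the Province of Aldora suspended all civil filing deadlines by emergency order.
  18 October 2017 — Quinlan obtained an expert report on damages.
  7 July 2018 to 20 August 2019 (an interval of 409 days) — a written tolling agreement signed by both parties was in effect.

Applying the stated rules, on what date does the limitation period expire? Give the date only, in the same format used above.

4 September 2019

Accrual is tied to discovery, so the period began on 18 May 2015 rather than on 1 April 2015 when the act occurred.
The untolled deadline — 30 months after 18 May 2015 — is 18 November 2017.
The emergency suspension of filing deadlines from 17 September 2017 to 21 May 2018 tolled the period for 246 days, extending the deadline to 22 July 2018.
The period was tolled for 409 days by the written tolling agreement (7 July 2018 to 20 August 2019), pushing the deadline to 4 September 2019.
The other events in the timeline have no effect on the limitation period under the stated rules.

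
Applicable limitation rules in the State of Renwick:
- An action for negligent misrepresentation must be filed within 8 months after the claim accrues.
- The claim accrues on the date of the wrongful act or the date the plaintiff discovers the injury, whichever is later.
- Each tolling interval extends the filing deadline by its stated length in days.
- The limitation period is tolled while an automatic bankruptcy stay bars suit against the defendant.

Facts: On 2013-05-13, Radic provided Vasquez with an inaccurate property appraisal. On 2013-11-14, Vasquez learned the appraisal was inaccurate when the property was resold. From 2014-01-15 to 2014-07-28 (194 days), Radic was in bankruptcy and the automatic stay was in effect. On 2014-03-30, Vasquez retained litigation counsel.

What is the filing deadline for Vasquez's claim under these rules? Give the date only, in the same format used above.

Taking the later of the act (2013-05-13) and discovery (2013-11-14), the claim accrued on 2013-11-14.
Adding the 8 months base period to 2013-11-14 gives a deadline of 2014-07-14, before any tolling.
The automatic bankruptcy stay from 2014-01-15 to 2014-07-28 tolled the period for 194 days, extending the deadline to 2015-01-24.
None of the other events listed affects the running of the period under the stated rules.

2015-01-24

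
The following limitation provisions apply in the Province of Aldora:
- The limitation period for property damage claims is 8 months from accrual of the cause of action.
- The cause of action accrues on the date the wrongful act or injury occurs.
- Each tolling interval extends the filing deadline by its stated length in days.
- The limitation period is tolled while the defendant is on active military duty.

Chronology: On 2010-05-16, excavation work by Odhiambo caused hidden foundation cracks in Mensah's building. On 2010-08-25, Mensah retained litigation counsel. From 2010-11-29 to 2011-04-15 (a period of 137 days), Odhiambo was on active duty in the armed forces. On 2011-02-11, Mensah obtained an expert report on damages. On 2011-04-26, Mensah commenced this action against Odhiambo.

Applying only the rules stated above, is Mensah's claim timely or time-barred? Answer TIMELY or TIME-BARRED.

TIMELY

The limitation period began to run on 2010-05-16.
Adding the 8 months base period to 2010-05-16 gives a deadline of 2011-01-16, before any tolling.
Because the defendant's active military service ran from 2010-11-29 to 2011-04-15, the deadline is extended by 137 days to 2011-06-02.
None of the other events listed affects the running of the period under the stated rules.
Mensah filed on 2011-04-26, before the 2011-06-02 deadline, so the action is timely.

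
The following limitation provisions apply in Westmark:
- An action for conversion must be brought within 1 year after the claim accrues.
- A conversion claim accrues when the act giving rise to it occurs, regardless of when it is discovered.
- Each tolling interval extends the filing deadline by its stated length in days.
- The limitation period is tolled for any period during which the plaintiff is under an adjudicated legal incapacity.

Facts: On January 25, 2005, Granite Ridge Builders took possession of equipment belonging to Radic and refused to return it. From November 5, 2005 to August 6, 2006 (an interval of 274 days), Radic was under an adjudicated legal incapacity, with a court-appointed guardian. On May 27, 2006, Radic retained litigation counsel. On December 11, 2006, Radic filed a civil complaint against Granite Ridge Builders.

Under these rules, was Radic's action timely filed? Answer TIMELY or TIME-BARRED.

TIME-BARRED

The limitation period began to run on January 25, 2005.
Adding the 1 year base period to January 25, 2005 gives a deadline of January 25, 2006, before any tolling.
The plaintiff's legal incapacity from November 5, 2005 to August 6, 2006 tolled the period for 274 days, extending the deadline to October 26, 2006.
The other events in the timeline have no effect on the limitation period under the stated rules.
Filing on December 11, 2006 missed the October 26, 2006 deadline — the action is time-barred.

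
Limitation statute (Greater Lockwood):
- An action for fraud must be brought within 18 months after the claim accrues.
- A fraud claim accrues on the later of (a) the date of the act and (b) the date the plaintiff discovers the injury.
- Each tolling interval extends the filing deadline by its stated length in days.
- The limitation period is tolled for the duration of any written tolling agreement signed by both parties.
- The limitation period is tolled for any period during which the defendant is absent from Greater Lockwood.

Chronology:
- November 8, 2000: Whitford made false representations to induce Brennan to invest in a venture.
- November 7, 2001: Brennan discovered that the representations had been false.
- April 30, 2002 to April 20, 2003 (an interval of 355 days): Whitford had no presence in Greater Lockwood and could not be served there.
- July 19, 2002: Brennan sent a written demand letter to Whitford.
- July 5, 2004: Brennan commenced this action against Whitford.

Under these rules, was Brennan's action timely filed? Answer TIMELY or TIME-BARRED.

TIME-BARRED

Because discovery on November 7, 2001 post-dates the November 8, 2000 act, accrual under the later-of rule falls on November 7, 2001.
Adding the 18 months base period to November 7, 2001 gives a deadline of May 7, 2003, before any tolling.
The period was tolled for 355 days by the defendant's absence from the jurisdiction (April 30, 2002 to April 20, 2003), pushing the deadline to April 26, 2004.
The other events in the timeline have no effect on the limitation period under the stated rules.
The July 5, 2004 filing falls after the April 26, 2004 deadline; the claim is time-barred.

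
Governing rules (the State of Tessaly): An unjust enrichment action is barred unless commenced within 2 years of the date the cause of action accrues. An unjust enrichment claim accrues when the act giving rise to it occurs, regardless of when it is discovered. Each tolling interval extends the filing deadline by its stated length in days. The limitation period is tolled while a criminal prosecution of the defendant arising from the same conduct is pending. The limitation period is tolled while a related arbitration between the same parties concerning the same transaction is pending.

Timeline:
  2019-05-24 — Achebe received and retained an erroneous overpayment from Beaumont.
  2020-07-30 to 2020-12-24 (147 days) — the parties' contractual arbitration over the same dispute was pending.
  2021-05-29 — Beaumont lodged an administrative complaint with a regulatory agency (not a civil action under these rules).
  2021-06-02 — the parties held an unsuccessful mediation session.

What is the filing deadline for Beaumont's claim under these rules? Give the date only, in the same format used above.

2021-10-18

The claim accrued on 2019-05-24, when the wrongful act occurred.
Adding the 2 years base period to 2019-05-24 gives a deadline of 2021-05-24, before any tolling.
The pending related arbitration from 2020-07-30 to 2020-12-24 tolled the period for 147 days, extending the deadline to 2021-10-18.
The other events in the timeline have no effect on the limitation period under the stated rules.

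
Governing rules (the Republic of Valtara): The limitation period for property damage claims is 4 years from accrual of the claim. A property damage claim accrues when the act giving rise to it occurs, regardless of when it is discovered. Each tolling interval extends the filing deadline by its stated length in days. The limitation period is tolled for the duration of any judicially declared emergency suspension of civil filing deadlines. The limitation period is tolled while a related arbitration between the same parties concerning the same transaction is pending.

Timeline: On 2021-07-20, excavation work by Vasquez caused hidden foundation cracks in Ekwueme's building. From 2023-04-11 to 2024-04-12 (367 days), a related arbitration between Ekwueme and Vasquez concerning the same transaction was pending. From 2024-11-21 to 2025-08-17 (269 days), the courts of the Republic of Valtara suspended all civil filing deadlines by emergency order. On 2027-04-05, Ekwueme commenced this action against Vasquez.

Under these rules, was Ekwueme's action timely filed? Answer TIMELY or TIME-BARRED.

TIMELY

The limitation period began to run on 2021-07-20.
The untolled deadline — 4 years after 2021-07-20 — is 2025-07-20.
The pending related arbitration from 2023-04-11 to 2024-04-12 tolled the period for 367 days, extending the deadline to 2026-07-22.
The period was tolled for 269 days by the emergency suspension of filing deadlines (2024-11-21 to 2025-08-17), pushing the deadline to 2027-04-17.
Ekwueme filed on 2027-04-05, before the 2027-04-17 deadline, so the action is timely.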